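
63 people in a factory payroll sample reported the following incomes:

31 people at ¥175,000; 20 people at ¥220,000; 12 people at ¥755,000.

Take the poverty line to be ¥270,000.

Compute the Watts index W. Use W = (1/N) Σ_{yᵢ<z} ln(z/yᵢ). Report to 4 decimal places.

Below z: 31×¥175,000, 20×¥220,000 (q = 51 of N = 63).
Log shortfalls: ln(270000/175000) = 0.4336 (×31); ln(270000/220000) = 0.2048 (×20).
W = 17.538604 / 63 = 0.2784.

0.2784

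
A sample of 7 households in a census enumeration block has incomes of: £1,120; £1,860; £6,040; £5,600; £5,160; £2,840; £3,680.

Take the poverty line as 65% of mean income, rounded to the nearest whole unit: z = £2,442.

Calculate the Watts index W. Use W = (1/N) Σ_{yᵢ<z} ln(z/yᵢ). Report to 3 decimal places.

0.150

Below z: £1,120, £1,860 (q = 2 of N = 7).
Log shortfalls: ln(2442/1120) = 0.7795; ln(2442/1860) = 0.2722.
W = 1.051730 / 7 = 0.150.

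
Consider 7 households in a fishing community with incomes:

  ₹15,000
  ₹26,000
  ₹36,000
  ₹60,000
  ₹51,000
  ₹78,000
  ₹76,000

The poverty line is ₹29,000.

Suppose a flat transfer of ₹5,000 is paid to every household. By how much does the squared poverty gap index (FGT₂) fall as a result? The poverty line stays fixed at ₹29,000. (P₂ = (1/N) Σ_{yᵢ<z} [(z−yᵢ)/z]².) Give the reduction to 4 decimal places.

Before: below the line — ₹15,000, ₹26,000; squared poverty gap index (FGT₂) = 0.034822.
After the ₹5,000 transfer: below the line — ₹20,000; squared poverty gap index (FGT₂) = 0.013759.
Reduction = 0.034822 − 0.013759 = 0.0211.

0.0211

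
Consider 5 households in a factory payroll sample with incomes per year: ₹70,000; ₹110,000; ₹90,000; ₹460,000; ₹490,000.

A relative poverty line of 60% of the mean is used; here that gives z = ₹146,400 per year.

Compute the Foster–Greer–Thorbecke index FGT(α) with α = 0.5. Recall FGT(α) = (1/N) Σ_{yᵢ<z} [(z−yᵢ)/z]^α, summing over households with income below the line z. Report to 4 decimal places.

0.3683

Poor units: ₹70,000, ₹90,000, ₹110,000 (q = 3 of N = 5).
Shortfall ratios: (146400−70000)/146400 = 0.5219; (146400−90000)/146400 = 0.3852; (146400−110000)/146400 = 0.2486.
Raised to α = 0.5: 0.72240; 0.62068; 0.49863.
Sum = 1.841711; FGT(0.5) = 1.841711 / 5 = 0.3683.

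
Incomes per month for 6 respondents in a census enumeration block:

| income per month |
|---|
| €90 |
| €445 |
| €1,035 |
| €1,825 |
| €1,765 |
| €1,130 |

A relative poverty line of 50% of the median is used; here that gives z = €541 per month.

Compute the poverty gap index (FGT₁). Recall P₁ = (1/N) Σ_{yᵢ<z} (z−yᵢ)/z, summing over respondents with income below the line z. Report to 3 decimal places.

0.169

Below z: €90, €445 (q = 2 of N = 6).
Normalized shortfalls: (541−90)/541 = 0.8336; (541−445)/541 = 0.1774.
Σ = 1.011091. Dividing by the full population N = 6 gives P₁ = 0.169.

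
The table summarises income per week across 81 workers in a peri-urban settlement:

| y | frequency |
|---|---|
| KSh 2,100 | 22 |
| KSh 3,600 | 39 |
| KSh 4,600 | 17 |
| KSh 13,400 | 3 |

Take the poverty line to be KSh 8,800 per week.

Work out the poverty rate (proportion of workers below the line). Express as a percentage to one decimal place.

96.3%

78 of the 81 workers have income below KSh 8,800.
H = 78/81 = 96.3%.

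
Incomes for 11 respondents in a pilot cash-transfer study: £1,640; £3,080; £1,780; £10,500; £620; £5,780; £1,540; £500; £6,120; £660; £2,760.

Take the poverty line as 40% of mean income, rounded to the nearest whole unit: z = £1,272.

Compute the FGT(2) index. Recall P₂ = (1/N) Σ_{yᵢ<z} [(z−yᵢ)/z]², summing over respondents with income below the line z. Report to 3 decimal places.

0.078

Below the line: £500, £620, £660 (q = 3 of N = 11).
Relative gaps: (1272−500)/1272 = 0.6069; (1272−620)/1272 = 0.5126; (1272−660)/1272 = 0.4811.
Squared: 0.3683; 0.2627; 0.2315.
Sum = 0.862575; P₂ = 0.862575 / 11 = 0.078.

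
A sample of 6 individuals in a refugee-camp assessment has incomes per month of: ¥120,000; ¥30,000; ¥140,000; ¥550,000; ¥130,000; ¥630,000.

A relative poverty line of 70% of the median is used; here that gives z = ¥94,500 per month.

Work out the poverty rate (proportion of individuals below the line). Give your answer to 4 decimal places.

0.1667

1 of the 6 individuals have income below ¥94,500.
H = 1/6 = 0.1667.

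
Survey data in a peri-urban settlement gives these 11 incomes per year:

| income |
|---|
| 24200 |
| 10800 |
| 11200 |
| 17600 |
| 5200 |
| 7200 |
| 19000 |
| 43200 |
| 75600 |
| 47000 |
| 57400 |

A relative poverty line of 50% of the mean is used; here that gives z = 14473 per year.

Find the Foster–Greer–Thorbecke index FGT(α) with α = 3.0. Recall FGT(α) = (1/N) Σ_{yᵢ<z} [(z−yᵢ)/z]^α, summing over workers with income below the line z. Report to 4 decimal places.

Incomes under z: 5200, 7200, 10800, 11200 (q = 4 of N = 11).
Gap ratios (z−y)/z: (14473−5200)/14473 = 0.6407; (14473−7200)/14473 = 0.5025; (14473−10800)/14473 = 0.2538; (14473−11200)/14473 = 0.2261.
Raised to α = 3.0: 0.26302; 0.12690; 0.01635; 0.01157.
Sum = 0.417829; FGT(3.0) = 0.417829 / 11 = 0.0380.

0.0380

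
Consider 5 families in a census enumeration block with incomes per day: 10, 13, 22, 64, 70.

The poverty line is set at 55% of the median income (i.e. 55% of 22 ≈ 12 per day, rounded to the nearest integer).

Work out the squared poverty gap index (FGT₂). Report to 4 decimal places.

Below the line: 10 (q = 1 of N = 5).
Relative gaps: (12−10)/12 = 0.1667.
Squared: 0.0278.
Sum = 0.027778; P₂ = 0.027778 / 5 = 0.0056.

0.0056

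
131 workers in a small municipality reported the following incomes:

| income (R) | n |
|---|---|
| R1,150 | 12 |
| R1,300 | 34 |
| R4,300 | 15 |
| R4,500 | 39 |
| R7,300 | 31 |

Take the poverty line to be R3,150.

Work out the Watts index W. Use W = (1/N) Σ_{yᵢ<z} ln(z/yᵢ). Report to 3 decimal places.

0.322

Below the line: 12×R1,150, 34×R1,300 (q = 46 of N = 131).
Log gaps: ln(3150/1150) = 1.0076 (×12); ln(3150/1300) = 0.8850 (×34).
W = 42.182985 / 131 = 0.322.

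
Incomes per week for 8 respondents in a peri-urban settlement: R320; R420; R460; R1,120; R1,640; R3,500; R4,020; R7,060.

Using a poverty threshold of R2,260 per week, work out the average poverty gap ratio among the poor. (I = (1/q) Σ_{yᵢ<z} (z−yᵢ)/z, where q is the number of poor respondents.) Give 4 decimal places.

Poor units: R320, R420, R460, R1,120, R1,640 (q = 5 of N = 8).
Relative gaps: 0.8584, 0.8142, 0.7965, 0.5044, 0.2743; sum = 3.247788.
The income-gap ratio divides by q (the poor only): 3.247788 / 5 = 0.6496.

0.6496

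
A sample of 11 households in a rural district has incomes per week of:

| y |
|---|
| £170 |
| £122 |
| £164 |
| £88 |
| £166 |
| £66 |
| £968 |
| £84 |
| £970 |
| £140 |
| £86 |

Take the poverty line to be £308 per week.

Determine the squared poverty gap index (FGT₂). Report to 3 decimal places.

0.315

Below the line: £66, £84, £86, £88, £122, £140, £164, £166, £170 (q = 9 of N = 11).
Relative gaps: (308−66)/308 = 0.7857; (308−84)/308 = 0.7273; (308−86)/308 = 0.7208; (308−88)/308 = 0.7143; (308−122)/308 = 0.6039; (308−140)/308 = 0.5455; (308−164)/308 = 0.4675; (308−166)/308 = 0.4610; (308−170)/308 = 0.4481.
Squared: 0.6173; 0.5289; 0.5195; 0.5102; 0.3647; 0.2975; 0.2186; 0.2126; 0.2008.
Sum = 3.470105; P₂ = 3.470105 / 11 = 0.315.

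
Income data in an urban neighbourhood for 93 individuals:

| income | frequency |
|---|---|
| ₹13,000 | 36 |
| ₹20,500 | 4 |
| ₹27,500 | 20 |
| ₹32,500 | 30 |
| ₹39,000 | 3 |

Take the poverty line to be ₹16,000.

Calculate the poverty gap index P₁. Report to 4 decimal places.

Poor units: 36×₹13,000 (q = 36 of N = 93).
Normalized shortfalls: (16000−13000)/16000 = 0.1875 (×36).
Σ = 6.750000. Dividing by the full population N = 93 gives P₁ = 0.0726.

0.0726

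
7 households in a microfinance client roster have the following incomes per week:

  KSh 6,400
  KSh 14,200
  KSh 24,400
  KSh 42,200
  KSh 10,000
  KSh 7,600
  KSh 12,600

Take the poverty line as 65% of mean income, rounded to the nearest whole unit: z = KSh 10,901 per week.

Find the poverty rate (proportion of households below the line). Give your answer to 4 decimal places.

0.4286

3 of the 7 households have income below KSh 10,901.
H = 3/7 = 0.4286.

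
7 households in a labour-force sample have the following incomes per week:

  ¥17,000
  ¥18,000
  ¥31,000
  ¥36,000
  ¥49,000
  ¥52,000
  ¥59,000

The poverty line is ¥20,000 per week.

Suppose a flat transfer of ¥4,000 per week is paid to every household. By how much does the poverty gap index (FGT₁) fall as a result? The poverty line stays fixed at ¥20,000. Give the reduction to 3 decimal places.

0.036

Before: below the line — ¥17,000, ¥18,000; poverty gap index (FGT₁) = 0.03571.
After the ¥4,000 transfer: below the line — none; poverty gap index (FGT₁) = 0.00000.
Reduction = 0.03571 − 0.00000 = 0.036.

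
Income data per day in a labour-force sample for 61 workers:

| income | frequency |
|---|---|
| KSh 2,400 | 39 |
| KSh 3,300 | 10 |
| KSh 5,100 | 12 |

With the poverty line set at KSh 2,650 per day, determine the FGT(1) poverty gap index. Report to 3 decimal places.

Incomes under z: 39×KSh 2,400 (q = 39 of N = 61).
Normalized shortfalls: (2650−2400)/2650 = 0.0943 (×39).
Σ = 3.679245. Dividing by the full population N = 61 gives P₁ = 0.060.

0.060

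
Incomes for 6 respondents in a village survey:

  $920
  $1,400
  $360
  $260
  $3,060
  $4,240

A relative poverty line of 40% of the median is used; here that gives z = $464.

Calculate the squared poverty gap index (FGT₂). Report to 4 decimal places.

Incomes under z: $260, $360 (q = 2 of N = 6).
Shortfall ratios: (464−260)/464 = 0.4397; (464−360)/464 = 0.2241.
Squared: 0.1933; 0.0502.
Sum = 0.243534; P₂ = 0.243534 / 6 = 0.0406.

0.0406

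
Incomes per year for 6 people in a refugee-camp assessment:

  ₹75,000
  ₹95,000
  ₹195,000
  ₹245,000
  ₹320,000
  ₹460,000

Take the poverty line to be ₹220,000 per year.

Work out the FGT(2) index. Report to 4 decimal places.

Incomes under z: ₹75,000, ₹95,000, ₹195,000 (q = 3 of N = 6).
Gap ratios (z−y)/z: (220000−75000)/220000 = 0.6591; (220000−95000)/220000 = 0.5682; (220000−195000)/220000 = 0.1136.
Squared: 0.4344; 0.3228; 0.0129.
Sum = 0.770145; P₂ = 0.770145 / 6 = 0.1284.

0.1284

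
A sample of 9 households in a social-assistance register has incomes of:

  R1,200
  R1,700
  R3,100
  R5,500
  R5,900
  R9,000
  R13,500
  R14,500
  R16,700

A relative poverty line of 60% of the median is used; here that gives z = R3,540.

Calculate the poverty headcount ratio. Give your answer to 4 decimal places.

3 of the 9 households have income below R3,540.
H = 3/9 = 0.3333.

0.3333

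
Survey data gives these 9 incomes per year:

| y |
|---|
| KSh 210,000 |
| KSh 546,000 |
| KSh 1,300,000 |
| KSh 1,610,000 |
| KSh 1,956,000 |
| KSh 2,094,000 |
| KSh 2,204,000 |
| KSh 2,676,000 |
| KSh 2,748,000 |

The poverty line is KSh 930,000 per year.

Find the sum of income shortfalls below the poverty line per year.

Below z: KSh 210,000, KSh 546,000 (q = 2 of N = 9).
Individual gaps: 930000−210000 = 720000; 930000−546000 = 384000.
Aggregate gap = KSh 1,104,000.

KSh 1,104,000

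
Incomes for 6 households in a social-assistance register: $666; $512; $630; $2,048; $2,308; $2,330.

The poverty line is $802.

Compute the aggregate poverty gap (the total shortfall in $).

$598

Incomes under z: $512, $630, $666 (q = 3 of N = 6).
Individual gaps: 802−512 = 290; 802−630 = 172; 802−666 = 136.
Aggregate gap = $598.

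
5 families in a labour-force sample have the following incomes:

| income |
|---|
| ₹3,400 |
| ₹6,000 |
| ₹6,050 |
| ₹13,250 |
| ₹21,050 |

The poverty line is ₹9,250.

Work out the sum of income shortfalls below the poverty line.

Incomes under z: ₹3,400, ₹6,000, ₹6,050 (q = 3 of N = 5).
Individual gaps: 9250−3400 = 5850; 9250−6000 = 3250; 9250−6050 = 3200.
Aggregate gap = ₹12,300.

₹12,300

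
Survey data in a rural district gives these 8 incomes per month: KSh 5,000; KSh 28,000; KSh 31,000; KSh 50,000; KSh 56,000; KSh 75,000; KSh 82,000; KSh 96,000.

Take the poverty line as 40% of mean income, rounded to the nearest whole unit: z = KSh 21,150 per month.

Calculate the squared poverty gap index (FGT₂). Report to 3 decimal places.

Incomes under z: KSh 5,000 (q = 1 of N = 8).
Gap ratios (z−y)/z: (21150−5000)/21150 = 0.7636.
Squared: 0.5831.
Sum = 0.583075; P₂ = 0.583075 / 8 = 0.073.

0.073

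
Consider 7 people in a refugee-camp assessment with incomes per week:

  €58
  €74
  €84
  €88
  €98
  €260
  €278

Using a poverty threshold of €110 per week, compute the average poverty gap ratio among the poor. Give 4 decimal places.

Below z: €58, €74, €84, €88, €98 (q = 5 of N = 7).
Relative gaps: 0.4727, 0.3273, 0.2364, 0.2000, 0.1091; sum = 1.345455.
The income-gap ratio divides by q (the poor only): 1.345455 / 5 = 0.2691.

0.2691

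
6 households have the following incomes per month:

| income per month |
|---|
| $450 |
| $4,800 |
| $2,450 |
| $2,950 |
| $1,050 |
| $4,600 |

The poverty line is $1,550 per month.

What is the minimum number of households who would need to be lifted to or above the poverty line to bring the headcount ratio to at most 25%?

1

2 of the 6 households are poor, so H = 2/6 = 0.333.
A headcount ratio of at most 25% allows at most ⌊0.25 × 6⌋ = 1 poor households.
So at least 2 − 1 = 1 must be lifted.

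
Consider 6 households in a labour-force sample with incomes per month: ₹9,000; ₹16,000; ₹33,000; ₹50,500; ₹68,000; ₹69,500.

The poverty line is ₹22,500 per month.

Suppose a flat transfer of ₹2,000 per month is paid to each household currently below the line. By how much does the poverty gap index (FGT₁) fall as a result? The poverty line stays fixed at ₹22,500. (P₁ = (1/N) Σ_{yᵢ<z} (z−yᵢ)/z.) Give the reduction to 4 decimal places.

0.0296

Before: below the line — ₹9,000, ₹16,000; poverty gap index (FGT₁) = 0.148148.
After the ₹2,000 transfer: below the line — ₹11,000, ₹18,000; poverty gap index (FGT₁) = 0.118519.
Reduction = 0.148148 − 0.118519 = 0.0296.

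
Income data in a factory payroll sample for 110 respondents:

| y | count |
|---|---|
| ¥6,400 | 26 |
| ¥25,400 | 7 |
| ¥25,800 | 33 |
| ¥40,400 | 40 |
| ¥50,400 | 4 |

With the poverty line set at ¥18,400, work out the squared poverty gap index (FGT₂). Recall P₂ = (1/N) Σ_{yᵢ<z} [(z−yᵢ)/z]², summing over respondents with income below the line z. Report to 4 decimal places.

Below z: 26×¥6,400 (q = 26 of N = 110).
Normalized shortfalls: (18400−6400)/18400 = 0.6522 (×26).
Squared: 0.4253 (×26).
Sum = 11.058601; P₂ = 11.058601 / 110 = 0.1005.

0.1005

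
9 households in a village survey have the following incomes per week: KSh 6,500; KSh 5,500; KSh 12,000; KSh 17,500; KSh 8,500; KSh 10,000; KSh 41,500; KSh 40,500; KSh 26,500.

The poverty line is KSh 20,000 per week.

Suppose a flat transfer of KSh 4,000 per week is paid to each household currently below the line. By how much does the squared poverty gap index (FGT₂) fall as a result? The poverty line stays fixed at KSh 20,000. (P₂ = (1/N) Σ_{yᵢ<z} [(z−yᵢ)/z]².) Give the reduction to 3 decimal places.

Before: below the line — KSh 5,500, KSh 6,500, KSh 8,500, KSh 10,000, KSh 12,000, KSh 17,500; squared poverty gap index (FGT₂) = 0.19306.
After the KSh 4,000 transfer: below the line — KSh 9,500, KSh 10,500, KSh 12,500, KSh 14,000, KSh 16,000; squared poverty gap index (FGT₂) = 0.08576.
Reduction = 0.19306 − 0.08576 = 0.107.

0.107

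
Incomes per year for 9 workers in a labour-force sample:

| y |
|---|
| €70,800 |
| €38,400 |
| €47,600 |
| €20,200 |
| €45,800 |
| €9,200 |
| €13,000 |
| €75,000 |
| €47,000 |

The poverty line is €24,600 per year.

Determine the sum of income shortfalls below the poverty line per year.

€31,400

Poor units: €9,200, €13,000, €20,200 (q = 3 of N = 9).
Individual gaps: 24600−9200 = 15400; 24600−13000 = 11600; 24600−20200 = 4400.
Aggregate gap = €31,400.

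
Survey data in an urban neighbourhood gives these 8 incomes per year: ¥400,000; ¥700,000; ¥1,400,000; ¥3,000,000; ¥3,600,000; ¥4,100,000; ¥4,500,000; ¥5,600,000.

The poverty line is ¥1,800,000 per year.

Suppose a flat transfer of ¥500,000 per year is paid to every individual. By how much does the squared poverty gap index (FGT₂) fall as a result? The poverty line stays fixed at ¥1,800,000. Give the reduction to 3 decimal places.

0.083

Before: below the line — ¥400,000, ¥700,000, ¥1,400,000; squared poverty gap index (FGT₂) = 0.12847.
After the ¥500,000 transfer: below the line — ¥900,000, ¥1,200,000; squared poverty gap index (FGT₂) = 0.04514.
Reduction = 0.12847 − 0.04514 = 0.083.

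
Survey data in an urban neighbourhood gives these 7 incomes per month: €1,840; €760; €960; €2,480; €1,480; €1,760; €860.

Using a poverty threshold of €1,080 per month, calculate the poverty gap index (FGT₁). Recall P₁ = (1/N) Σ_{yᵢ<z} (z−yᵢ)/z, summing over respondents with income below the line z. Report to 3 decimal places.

Poor units: €760, €860, €960 (q = 3 of N = 7).
Shortfall ratios: (1080−760)/1080 = 0.2963; (1080−860)/1080 = 0.2037; (1080−960)/1080 = 0.1111.
Sum of shortfalls = 0.611111; P₁ averages over all N: 0.611111 / 7 = 0.087.

0.087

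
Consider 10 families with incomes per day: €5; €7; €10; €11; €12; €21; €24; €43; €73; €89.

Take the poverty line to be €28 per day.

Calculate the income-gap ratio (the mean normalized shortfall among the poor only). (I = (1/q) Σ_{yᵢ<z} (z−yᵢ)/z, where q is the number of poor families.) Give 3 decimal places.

0.541

Below z: €5, €7, €10, €11, €12, €21, €24 (q = 7 of N = 10).
Relative gaps: 0.8214, 0.7500, 0.6429, 0.6071, 0.5714, 0.2500, 0.1429; sum = 3.785714.
I averages over the q = 7 poor units only: 3.785714 / 7 = 0.541.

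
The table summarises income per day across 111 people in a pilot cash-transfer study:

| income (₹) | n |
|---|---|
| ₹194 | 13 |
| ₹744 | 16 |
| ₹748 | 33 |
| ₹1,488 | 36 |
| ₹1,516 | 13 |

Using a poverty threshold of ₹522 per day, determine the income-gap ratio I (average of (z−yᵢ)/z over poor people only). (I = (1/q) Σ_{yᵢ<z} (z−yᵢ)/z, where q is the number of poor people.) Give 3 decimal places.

Incomes under z: 13×₹194 (q = 13 of N = 111).
Shortfall ratios (z−y)/z: 0.6284 (×13); sum = 8.168582.
The income-gap ratio divides by q (the poor only): 8.168582 / 13 = 0.628.

0.628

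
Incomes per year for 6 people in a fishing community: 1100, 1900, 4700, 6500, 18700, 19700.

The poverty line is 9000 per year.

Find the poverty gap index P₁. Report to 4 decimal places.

Below the line: 1100, 1900, 4700, 6500 (q = 4 of N = 6).
Relative gaps: (9000−1100)/9000 = 0.8778; (9000−1900)/9000 = 0.7889; (9000−4700)/9000 = 0.4778; (9000−6500)/9000 = 0.2778.
Σ = 2.422222. Dividing by the full population N = 6 gives P₁ = 0.4037.

0.4037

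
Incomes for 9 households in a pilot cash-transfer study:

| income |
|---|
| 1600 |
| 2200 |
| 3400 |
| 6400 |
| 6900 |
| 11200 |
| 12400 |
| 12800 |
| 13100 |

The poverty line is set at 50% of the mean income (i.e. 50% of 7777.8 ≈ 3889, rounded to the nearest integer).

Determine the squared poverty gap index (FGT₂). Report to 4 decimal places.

Poor units: 1600, 2200, 3400 (q = 3 of N = 9).
Relative gaps: (3889−1600)/3889 = 0.5886; (3889−2200)/3889 = 0.4343; (3889−3400)/3889 = 0.1257.
Squared: 0.3464; 0.1886; 0.0158.
Sum = 0.550859; P₂ = 0.550859 / 9 = 0.0612.

0.0612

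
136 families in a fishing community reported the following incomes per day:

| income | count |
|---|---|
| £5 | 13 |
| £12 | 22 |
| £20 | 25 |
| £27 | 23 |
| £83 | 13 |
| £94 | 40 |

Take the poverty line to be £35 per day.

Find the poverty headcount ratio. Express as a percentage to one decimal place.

61.0%

83 of the 136 families have income below £35.
H = 83/136 = 61.0%.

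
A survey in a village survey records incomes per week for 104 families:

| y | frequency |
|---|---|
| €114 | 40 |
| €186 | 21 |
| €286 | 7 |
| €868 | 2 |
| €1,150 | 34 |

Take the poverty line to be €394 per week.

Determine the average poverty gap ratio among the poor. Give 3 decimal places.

0.609

Below the line: 40×€114, 21×€186, 7×€286 (q = 68 of N = 104).
Relative gaps: 0.7107 (×40), 0.5279 (×21), 0.2741 (×7); sum = 41.431472.
The income-gap ratio divides by q (the poor only): 41.431472 / 68 = 0.609.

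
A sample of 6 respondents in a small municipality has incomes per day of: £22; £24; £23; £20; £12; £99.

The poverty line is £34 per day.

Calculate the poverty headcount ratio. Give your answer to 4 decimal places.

5 of the 6 respondents have income below £34.
H = 5/6 = 0.8333.

0.8333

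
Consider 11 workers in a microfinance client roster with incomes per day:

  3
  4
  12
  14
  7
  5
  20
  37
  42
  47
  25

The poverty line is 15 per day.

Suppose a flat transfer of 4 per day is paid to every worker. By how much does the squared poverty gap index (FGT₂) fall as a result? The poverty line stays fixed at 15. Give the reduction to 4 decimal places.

0.1107

Before: below the line — 3, 4, 5, 7, 12, 14; squared poverty gap index (FGT₂) = 0.177374.
After the 4 transfer: below the line — 7, 8, 9, 11; squared poverty gap index (FGT₂) = 0.066667.
Reduction = 0.177374 − 0.066667 = 0.1107.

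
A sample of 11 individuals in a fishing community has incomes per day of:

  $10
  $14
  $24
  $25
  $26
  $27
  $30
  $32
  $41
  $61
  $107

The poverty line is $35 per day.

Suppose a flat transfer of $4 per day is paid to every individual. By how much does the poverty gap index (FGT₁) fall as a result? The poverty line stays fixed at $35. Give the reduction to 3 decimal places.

Before: below the line — $10, $14, $24, $25, $26, $27, $30, $32; poverty gap index (FGT₁) = 0.23896.
After the $4 transfer: below the line — $14, $18, $28, $29, $30, $31, $34; poverty gap index (FGT₁) = 0.15844.
Reduction = 0.23896 − 0.15844 = 0.081.

0.081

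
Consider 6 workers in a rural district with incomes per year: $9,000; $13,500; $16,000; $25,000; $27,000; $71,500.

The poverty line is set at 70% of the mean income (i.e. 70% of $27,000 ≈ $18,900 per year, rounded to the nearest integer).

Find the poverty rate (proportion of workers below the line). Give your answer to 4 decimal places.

3 of the 6 workers have income below $18,900.
H = 3/6 = 0.5000.

0.5000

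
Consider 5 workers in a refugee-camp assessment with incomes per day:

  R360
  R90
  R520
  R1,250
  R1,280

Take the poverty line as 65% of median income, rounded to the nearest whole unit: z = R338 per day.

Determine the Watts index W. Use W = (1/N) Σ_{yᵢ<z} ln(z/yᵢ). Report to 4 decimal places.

0.2646

Below z: R90 (q = 1 of N = 5).
Log gaps: ln(338/90) = 1.3232.
W = 1.323236 / 5 = 0.2646.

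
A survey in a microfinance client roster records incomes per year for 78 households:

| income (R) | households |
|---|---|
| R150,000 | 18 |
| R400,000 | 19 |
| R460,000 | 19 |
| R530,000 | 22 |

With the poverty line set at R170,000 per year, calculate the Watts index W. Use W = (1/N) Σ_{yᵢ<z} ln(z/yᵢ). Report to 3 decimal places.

Below the line: 18×R150,000 (q = 18 of N = 78).
Log shortfalls: ln(170000/150000) = 0.1252 (×18).
W = 2.252937 / 78 = 0.029.

0.029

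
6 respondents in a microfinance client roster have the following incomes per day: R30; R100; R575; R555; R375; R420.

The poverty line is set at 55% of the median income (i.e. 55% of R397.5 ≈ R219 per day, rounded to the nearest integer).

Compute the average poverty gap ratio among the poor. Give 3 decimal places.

Below z: R30, R100 (q = 2 of N = 6).
Relative gaps: 0.8630, 0.5434; sum = 1.406393.
The income-gap ratio divides by q (the poor only): 1.406393 / 2 = 0.703.

0.703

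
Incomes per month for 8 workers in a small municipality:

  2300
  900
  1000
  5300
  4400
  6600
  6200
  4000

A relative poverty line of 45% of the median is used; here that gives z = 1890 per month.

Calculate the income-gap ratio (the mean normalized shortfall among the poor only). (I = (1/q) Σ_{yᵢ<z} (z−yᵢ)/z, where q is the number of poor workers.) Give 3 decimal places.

Incomes under z: 900, 1000 (q = 2 of N = 8).
Relative gaps: 0.5238, 0.4709; sum = 0.994709.
The income-gap ratio divides by q (the poor only): 0.994709 / 2 = 0.497.

0.497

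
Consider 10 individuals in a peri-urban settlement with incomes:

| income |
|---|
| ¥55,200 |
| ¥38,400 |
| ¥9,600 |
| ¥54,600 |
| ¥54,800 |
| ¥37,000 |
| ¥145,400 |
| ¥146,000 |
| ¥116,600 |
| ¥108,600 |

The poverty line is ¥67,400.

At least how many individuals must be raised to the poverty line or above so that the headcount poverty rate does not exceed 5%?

6

Currently q = 6 of N = 10 are below the line (H = 0.600).
A headcount ratio of at most 5% allows at most ⌊0.05 × 10⌋ = 0 poor individuals.
So at least 6 − 0 = 6 must be lifted.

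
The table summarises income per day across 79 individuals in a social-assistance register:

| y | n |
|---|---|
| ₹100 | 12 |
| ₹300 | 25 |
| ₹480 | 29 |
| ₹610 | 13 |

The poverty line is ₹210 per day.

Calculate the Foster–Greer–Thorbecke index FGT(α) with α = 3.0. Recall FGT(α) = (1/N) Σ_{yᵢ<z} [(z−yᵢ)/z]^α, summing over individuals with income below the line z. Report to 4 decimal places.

0.0218

Below the line: 12×₹100 (q = 12 of N = 79).
Normalized shortfalls: (210−100)/210 = 0.5238 (×12).
Raised to α = 3.0: 0.14372 (×12).
Sum = 1.724652; FGT(3.0) = 1.724652 / 79 = 0.0218.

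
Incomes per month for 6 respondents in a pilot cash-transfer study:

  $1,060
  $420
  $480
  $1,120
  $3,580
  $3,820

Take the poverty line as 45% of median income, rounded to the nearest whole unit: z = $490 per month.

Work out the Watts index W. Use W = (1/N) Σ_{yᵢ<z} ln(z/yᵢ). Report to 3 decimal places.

Below z: $420, $480 (q = 2 of N = 6).
Log gaps: ln(490/420) = 0.1542; ln(490/480) = 0.0206.
W = 0.174770 / 6 = 0.029.

0.029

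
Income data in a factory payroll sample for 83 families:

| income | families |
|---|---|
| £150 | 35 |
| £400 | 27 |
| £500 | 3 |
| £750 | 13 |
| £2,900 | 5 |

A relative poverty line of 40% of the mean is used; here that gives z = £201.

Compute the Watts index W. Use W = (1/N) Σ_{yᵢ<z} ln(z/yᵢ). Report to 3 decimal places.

0.123

Poor units: 35×£150 (q = 35 of N = 83).
Log gaps: ln(201/150) = 0.2927 (×35).
W = 10.243436 / 83 = 0.123.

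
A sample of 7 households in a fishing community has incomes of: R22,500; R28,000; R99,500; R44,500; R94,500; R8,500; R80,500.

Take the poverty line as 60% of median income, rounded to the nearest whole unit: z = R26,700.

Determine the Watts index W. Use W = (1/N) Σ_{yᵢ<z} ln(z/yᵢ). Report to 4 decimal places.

0.1880

Below z: R8,500, R22,500 (q = 2 of N = 7).
Log shortfalls: ln(26700/8500) = 1.1446; ln(26700/22500) = 0.1711.
W = 1.315746 / 7 = 0.1880.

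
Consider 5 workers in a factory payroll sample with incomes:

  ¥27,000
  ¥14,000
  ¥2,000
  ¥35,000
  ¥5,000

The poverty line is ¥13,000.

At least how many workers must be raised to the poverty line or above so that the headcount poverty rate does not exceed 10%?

2 of the 5 workers are poor, so H = 2/5 = 0.400.
A headcount ratio of at most 10% allows at most ⌊0.10 × 5⌋ = 0 poor workers.
So at least 2 − 0 = 2 must be lifted.

2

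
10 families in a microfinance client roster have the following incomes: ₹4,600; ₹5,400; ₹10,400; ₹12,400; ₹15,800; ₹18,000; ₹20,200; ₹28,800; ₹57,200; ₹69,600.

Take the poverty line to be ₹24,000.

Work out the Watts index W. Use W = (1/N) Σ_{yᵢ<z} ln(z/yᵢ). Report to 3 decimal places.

Below z: ₹4,600, ₹5,400, ₹10,400, ₹12,400, ₹15,800, ₹18,000, ₹20,200 (q = 7 of N = 10).
Log shortfalls: ln(24000/4600) = 1.6520; ln(24000/5400) = 1.4917; ln(24000/10400) = 0.8362; ln(24000/12400) = 0.6604; ln(24000/15800) = 0.4180; ln(24000/18000) = 0.2877; ln(24000/20200) = 0.1724.
W = 5.518355 / 10 = 0.552.

0.552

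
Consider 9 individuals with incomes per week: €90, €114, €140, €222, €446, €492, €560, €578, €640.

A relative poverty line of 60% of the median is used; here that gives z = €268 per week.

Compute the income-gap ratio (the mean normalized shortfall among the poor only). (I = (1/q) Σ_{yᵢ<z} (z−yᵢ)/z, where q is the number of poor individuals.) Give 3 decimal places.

Below the line: €90, €114, €140, €222 (q = 4 of N = 9).
Relative gaps: 0.6642, 0.5746, 0.4776, 0.1716; sum = 1.888060.
I averages over the q = 4 poor units only: 1.888060 / 4 = 0.472.

0.472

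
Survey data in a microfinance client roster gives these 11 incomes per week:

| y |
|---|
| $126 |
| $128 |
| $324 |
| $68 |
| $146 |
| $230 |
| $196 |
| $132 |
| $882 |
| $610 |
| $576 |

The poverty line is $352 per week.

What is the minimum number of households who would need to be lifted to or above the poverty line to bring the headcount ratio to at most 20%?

6

Currently q = 8 of N = 11 are below the line (H = 0.727).
A headcount ratio of at most 20% allows at most ⌊0.20 × 11⌋ = 2 poor households.
So at least 8 − 2 = 6 must be lifted.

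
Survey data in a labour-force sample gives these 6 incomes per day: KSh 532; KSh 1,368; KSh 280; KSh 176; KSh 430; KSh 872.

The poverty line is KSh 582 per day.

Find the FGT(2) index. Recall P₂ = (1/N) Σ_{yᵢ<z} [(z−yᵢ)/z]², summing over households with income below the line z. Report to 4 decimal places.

0.1386

Incomes under z: KSh 176, KSh 280, KSh 430, KSh 532 (q = 4 of N = 6).
Gap ratios (z−y)/z: (582−176)/582 = 0.6976; (582−280)/582 = 0.5189; (582−430)/582 = 0.2612; (582−532)/582 = 0.0859.
Squared: 0.4866; 0.2693; 0.0682; 0.0074.
Sum = 0.831485; P₂ = 0.831485 / 6 = 0.1386.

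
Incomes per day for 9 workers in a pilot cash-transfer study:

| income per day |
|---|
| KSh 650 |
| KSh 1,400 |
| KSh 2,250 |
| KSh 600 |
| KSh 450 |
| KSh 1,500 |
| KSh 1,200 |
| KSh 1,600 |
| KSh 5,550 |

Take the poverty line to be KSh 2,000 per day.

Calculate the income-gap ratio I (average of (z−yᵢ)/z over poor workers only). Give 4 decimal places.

0.4714

Poor units: KSh 450, KSh 600, KSh 650, KSh 1,200, KSh 1,400, KSh 1,500, KSh 1,600 (q = 7 of N = 9).
Shortfall ratios (z−y)/z: 0.7750, 0.7000, 0.6750, 0.4000, 0.3000, 0.2500, 0.2000; sum = 3.300000.
The income-gap ratio divides by q (the poor only): 3.300000 / 7 = 0.4714.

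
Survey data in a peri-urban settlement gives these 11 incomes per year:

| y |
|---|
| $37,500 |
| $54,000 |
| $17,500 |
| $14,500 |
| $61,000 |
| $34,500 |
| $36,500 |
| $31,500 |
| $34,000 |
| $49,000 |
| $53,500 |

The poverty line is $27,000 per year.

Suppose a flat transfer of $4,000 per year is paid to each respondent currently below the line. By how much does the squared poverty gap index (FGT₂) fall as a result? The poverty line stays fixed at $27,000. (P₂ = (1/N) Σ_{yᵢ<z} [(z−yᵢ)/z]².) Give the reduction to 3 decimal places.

0.018

Before: below the line — $14,500, $17,500; squared poverty gap index (FGT₂) = 0.03074.
After the $4,000 transfer: below the line — $18,500, $21,500; squared poverty gap index (FGT₂) = 0.01278.
Reduction = 0.03074 − 0.01278 = 0.018.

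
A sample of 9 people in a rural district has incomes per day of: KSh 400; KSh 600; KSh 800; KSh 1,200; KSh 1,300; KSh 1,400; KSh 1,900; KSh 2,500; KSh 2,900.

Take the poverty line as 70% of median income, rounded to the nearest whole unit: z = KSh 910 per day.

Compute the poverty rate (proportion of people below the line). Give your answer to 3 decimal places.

0.333

3 of the 9 people have income below KSh 910.
H = 3/9 = 0.333.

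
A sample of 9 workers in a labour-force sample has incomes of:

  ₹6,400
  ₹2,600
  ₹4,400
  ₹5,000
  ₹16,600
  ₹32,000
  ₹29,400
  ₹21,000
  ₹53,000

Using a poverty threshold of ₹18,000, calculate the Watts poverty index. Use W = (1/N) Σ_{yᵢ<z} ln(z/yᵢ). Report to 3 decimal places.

Poor units: ₹2,600, ₹4,400, ₹5,000, ₹6,400, ₹16,600 (q = 5 of N = 9).
ln(z/y) terms: ln(18000/2600) = 1.9349; ln(18000/4400) = 1.4088; ln(18000/5000) = 1.2809; ln(18000/6400) = 1.0341; ln(18000/16600) = 0.0810.
W = 5.739604 / 9 = 0.638.

0.638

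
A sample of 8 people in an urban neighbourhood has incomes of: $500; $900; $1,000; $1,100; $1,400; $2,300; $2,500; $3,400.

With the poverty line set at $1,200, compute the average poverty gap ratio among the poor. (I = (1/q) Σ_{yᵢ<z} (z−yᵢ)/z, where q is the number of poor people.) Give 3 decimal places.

0.271

Below the line: $500, $900, $1,000, $1,100 (q = 4 of N = 8).
Relative gaps: 0.5833, 0.2500, 0.1667, 0.0833; sum = 1.083333.
The income-gap ratio divides by q (the poor only): 1.083333 / 4 = 0.271.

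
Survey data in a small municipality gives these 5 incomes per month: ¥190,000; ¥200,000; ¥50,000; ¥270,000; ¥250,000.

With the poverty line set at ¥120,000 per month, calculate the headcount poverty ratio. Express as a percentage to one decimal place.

1 of the 5 workers have income below ¥120,000.
H = 1/5 = 20.0%.

20.0%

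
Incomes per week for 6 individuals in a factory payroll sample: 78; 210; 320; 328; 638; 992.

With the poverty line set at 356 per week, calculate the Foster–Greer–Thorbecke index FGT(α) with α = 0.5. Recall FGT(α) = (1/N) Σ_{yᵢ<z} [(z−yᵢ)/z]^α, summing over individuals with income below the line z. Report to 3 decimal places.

0.354

Below z: 78, 210, 320, 328 (q = 4 of N = 6).
Gap ratios (z−y)/z: (356−78)/356 = 0.7809; (356−210)/356 = 0.4101; (356−320)/356 = 0.1011; (356−328)/356 = 0.0787.
Raised to α = 0.5: 0.88368; 0.64040; 0.31800; 0.28045.
Sum = 2.122533; FGT(0.5) = 2.122533 / 6 = 0.354.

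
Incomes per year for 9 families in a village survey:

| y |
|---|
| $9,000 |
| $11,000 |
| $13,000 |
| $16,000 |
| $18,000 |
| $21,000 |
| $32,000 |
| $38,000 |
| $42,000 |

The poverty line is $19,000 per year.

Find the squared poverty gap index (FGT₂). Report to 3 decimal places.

Poor units: $9,000, $11,000, $13,000, $16,000, $18,000 (q = 5 of N = 9).
Gap ratios (z−y)/z: (19000−9000)/19000 = 0.5263; (19000−11000)/19000 = 0.4211; (19000−13000)/19000 = 0.3158; (19000−16000)/19000 = 0.1579; (19000−18000)/19000 = 0.0526.
Squared: 0.2770; 0.1773; 0.0997; 0.0249; 0.0028.
Sum = 0.581717; P₂ = 0.581717 / 9 = 0.065.

0.065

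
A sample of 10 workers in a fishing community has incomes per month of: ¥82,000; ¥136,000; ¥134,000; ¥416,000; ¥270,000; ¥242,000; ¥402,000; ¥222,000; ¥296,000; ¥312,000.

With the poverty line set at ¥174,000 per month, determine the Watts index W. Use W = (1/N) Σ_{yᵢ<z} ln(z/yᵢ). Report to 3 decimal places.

0.126

Incomes under z: ¥82,000, ¥134,000, ¥136,000 (q = 3 of N = 10).
Log shortfalls: ln(174000/82000) = 0.7523; ln(174000/134000) = 0.2612; ln(174000/136000) = 0.2464.
W = 1.259952 / 10 = 0.126.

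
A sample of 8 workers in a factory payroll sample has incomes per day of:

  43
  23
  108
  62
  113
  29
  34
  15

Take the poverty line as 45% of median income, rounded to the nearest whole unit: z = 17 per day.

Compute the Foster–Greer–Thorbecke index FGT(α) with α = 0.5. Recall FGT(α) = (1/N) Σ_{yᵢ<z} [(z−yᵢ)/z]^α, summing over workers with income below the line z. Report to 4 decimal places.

0.0429

Below z: 15 (q = 1 of N = 8).
Shortfall ratios: (17−15)/17 = 0.1176.
Raised to α = 0.5: 0.34300.
Sum = 0.342997; FGT(0.5) = 0.342997 / 8 = 0.0429.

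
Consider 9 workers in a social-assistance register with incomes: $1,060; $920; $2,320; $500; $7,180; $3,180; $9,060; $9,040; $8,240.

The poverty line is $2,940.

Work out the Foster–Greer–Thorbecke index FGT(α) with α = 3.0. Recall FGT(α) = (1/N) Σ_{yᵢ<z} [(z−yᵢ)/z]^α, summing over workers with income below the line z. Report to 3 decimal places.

Below the line: $500, $920, $1,060, $2,320 (q = 4 of N = 9).
Shortfall ratios: (2940−500)/2940 = 0.8299; (2940−920)/2940 = 0.6871; (2940−1060)/2940 = 0.6395; (2940−2320)/2940 = 0.2109.
Raised to α = 3.0: 0.57165; 0.32435; 0.26148; 0.00938.
Sum = 1.166849; FGT(3.0) = 1.166849 / 9 = 0.130.

0.130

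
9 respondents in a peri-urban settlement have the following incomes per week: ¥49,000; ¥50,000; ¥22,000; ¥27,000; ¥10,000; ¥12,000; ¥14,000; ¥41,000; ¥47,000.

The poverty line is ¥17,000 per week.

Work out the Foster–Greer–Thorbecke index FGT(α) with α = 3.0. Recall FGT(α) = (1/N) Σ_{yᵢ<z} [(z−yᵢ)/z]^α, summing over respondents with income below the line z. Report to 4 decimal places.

Incomes under z: ¥10,000, ¥12,000, ¥14,000 (q = 3 of N = 9).
Relative gaps: (17000−10000)/17000 = 0.4118; (17000−12000)/17000 = 0.2941; (17000−14000)/17000 = 0.1765.
Raised to α = 3.0: 0.06981; 0.02544; 0.00550.
Sum = 0.100753; FGT(3.0) = 0.100753 / 9 = 0.0112.

0.0112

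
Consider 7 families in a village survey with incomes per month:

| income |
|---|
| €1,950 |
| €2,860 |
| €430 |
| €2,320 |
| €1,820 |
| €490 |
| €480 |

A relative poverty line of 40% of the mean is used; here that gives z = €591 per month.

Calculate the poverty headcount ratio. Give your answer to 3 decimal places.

3 of the 7 families have income below €591.
H = 3/7 = 0.429.

0.429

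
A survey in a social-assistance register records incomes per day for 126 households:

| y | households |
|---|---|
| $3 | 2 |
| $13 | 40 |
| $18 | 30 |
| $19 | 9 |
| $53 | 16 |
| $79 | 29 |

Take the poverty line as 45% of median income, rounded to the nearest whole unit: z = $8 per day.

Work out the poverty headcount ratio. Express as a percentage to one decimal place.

1.6%

2 of the 126 households have income below $8.
H = 2/126 = 1.6%.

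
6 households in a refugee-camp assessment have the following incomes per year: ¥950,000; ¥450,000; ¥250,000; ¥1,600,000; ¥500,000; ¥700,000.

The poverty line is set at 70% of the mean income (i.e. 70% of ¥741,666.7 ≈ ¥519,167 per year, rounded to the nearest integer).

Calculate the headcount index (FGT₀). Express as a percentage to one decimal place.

3 of the 6 households have income below ¥519,167.
H = 3/6 = 50.0%.

50.0%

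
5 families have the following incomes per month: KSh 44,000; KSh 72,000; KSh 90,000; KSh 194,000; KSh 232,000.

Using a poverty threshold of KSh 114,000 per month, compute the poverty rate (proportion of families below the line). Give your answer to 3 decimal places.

3 of the 5 families have income below KSh 114,000.
H = 3/5 = 0.600.

0.600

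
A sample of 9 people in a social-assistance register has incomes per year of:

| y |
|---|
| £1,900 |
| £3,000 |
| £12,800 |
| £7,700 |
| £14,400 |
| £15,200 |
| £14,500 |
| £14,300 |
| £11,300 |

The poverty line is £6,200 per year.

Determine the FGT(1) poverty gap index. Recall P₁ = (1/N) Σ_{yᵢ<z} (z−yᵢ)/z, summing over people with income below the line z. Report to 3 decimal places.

Below z: £1,900, £3,000 (q = 2 of N = 9).
Gap ratios (z−y)/z: (6200−1900)/6200 = 0.6935; (6200−3000)/6200 = 0.5161.
Sum of shortfalls = 1.209677; P₁ averages over all N: 1.209677 / 9 = 0.134.

0.134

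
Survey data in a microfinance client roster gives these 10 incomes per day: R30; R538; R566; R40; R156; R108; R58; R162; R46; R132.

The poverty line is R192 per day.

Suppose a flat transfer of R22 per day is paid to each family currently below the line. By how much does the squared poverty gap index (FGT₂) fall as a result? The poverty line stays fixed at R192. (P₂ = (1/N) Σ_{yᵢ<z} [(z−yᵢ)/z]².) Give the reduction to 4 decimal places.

Before: below the line — R30, R40, R46, R58, R108, R132, R156, R162; squared poverty gap index (FGT₂) = 0.275260.
After the R22 transfer: below the line — R52, R62, R68, R80, R130, R154, R178, R184; squared poverty gap index (FGT₂) = 0.189800.
Reduction = 0.275260 − 0.189800 = 0.0855.

0.0855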